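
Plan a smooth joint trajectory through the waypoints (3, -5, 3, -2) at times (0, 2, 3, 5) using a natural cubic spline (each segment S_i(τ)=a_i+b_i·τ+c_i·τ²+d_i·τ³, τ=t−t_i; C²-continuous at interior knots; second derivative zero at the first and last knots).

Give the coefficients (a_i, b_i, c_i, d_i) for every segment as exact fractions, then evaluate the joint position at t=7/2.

Δ: Δ0=-4, Δ1=8, Δ2=-5/2
row 1: diag=6, rhs=72; c'=1/6, d'=12
row 2: denom=6−1·1/6=35/6; d'=(-63−1·12)/(35/6)=-90/7
back: M2=-90/7
back: M1=12−1/6·-90/7=99/7
M: M0=0, M1=99/7, M2=-90/7, M3=0
seg 0: a=3, c=M0/2=0, d=(M1−M0)/(6·2)=33/28, b=Δ0−h0·(2M0+M1)/6=-61/7
seg 1: a=-5, c=M1/2=99/14, d=(M2−M1)/(6·1)=-9/2, b=Δ1−h1·(2M1+M2)/6=38/7
seg 2: a=3, c=M2/2=-45/7, d=(M3−M2)/(6·2)=15/14, b=Δ2−h2·(2M2+M3)/6=85/14
t_q=7/2 → seg 2, τ=1/2; S=3+85/14·τ+-45/7·τ²+15/14·τ³=73/16

  seg 0: a=3 b=-61/7 c=0 d=33/28
  seg 1: a=-5 b=38/7 c=99/14 d=-9/2
  seg 2: a=3 b=85/14 c=-45/7 d=15/14
S(7/2) = 73/16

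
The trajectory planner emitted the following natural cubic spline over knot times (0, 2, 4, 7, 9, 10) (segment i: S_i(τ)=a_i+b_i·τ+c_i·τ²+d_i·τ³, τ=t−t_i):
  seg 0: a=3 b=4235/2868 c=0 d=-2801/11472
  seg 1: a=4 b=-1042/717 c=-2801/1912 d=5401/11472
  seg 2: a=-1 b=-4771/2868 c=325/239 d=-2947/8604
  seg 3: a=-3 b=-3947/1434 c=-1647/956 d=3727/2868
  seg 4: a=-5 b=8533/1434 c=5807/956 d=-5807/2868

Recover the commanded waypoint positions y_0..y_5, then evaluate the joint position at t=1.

y_0 = S_0(0) = a_0 = 3
y_1 = S_1(0) = a_1 = 4
y_2 = S_2(0) = a_2 = -1
y_3 = S_3(0) = a_3 = -3
y_4 = S_4(0) = a_4 = -5
y_5 = S_4(1) = 5
t_q=1 is in segment 0 (τ=1); S_0(τ)=16185/3824

y_0=3 y_1=4 y_2=-1 y_3=-3 y_4=-5 y_5=5
S(1) = 16185/3824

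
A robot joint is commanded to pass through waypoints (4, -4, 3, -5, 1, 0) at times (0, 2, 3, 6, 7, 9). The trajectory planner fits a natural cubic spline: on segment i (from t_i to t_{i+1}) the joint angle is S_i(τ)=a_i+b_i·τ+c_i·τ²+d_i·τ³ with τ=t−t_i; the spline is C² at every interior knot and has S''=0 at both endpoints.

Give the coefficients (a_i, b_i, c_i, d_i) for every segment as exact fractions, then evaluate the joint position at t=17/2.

  seg 0: a=4 b=-47651/5655 c=0 d=25031/22620
  seg 1: a=-4 b=27442/5655 c=25031/3770 d=-50807/11310
  seg 2: a=3 b=52649/11310 c=-12888/1885 d=85/58
  seg 3: a=-5 b=18103/5655 c=23949/3770 d=-40193/11310
  seg 4: a=1 b=59321/11310 c=-8122/1885 d=4061/5655
S(17/2) = 4815/3016

Δ: Δ0=-4, Δ1=7, Δ2=-8/3, Δ3=6, Δ4=-1/2
row 1: diag=6, rhs=66; c'=1/6, d'=11
row 2: denom=8−1·1/6=47/6; d'=(-58−1·11)/(47/6)=-414/47
row 3: denom=8−3·18/47=322/47; d'=(52−3·-414/47)/(322/47)=1843/161
row 4: denom=6−1·47/322=1885/322; d'=(-39−1·1843/161)/(1885/322)=-16244/1885
back: M4=-16244/1885
back: M3=1843/161−47/322·-16244/1885=23949/1885
back: M2=-414/47−18/47·23949/1885=-25776/1885
back: M1=11−1/6·-25776/1885=25031/1885
M: M0=0, M1=25031/1885, M2=-25776/1885, M3=23949/1885, M4=-16244/1885, M5=0
seg 0: a=4, c=M0/2=0, d=(M1−M0)/(6·2)=25031/22620, b=Δ0−h0·(2M0+M1)/6=-47651/5655
seg 1: a=-4, c=M1/2=25031/3770, d=(M2−M1)/(6·1)=-50807/11310, b=Δ1−h1·(2M1+M2)/6=27442/5655
seg 2: a=3, c=M2/2=-12888/1885, d=(M3−M2)/(6·3)=85/58, b=Δ2−h2·(2M2+M3)/6=52649/11310
seg 3: a=-5, c=M3/2=23949/3770, d=(M4−M3)/(6·1)=-40193/11310, b=Δ3−h3·(2M3+M4)/6=18103/5655
seg 4: a=1, c=M4/2=-8122/1885, d=(M5−M4)/(6·2)=4061/5655, b=Δ4−h4·(2M4+M5)/6=59321/11310
t_q=17/2 → seg 4, τ=3/2; S=1+59321/11310·τ+-8122/1885·τ²+4061/5655·τ³=4815/3016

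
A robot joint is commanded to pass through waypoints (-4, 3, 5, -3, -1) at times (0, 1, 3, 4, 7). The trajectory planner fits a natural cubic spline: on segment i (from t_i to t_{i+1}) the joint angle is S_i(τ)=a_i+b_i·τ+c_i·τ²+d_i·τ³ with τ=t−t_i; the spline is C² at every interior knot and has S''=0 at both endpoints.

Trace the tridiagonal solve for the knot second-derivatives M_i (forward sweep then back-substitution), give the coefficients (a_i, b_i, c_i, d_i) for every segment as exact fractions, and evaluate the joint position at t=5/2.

  seg 0: a=-4 b=2806/375 c=0 d=-181/375
  seg 1: a=3 b=2263/375 c=-181/125 d=-401/750
  seg 2: a=5 b=-463/75 c=-582/125 d=1061/375
  seg 3: a=-3 b=-2624/375 c=479/125 d=-479/1125
S(5/2) = 13979/2000

Δ: Δ0=7, Δ1=1, Δ2=-8, Δ3=2/3
row 1: diag=6, rhs=-36; c'=1/3, d'=-6
row 2: denom=6−2·1/3=16/3; d'=(-54−2·-6)/(16/3)=-63/8
row 3: denom=8−1·3/16=125/16; d'=(52−1·-63/8)/(125/16)=958/125
back: M3=958/125
back: M2=-63/8−3/16·958/125=-1164/125
back: M1=-6−1/3·-1164/125=-362/125
M: M0=0, M1=-362/125, M2=-1164/125, M3=958/125, M4=0
seg 0: a=-4, c=M0/2=0, d=(M1−M0)/(6·1)=-181/375, b=Δ0−h0·(2M0+M1)/6=2806/375
seg 1: a=3, c=M1/2=-181/125, d=(M2−M1)/(6·2)=-401/750, b=Δ1−h1·(2M1+M2)/6=2263/375
seg 2: a=5, c=M2/2=-582/125, d=(M3−M2)/(6·1)=1061/375, b=Δ2−h2·(2M2+M3)/6=-463/75
seg 3: a=-3, c=M3/2=479/125, d=(M4−M3)/(6·3)=-479/1125, b=Δ3−h3·(2M3+M4)/6=-2624/375
t_q=5/2 → seg 1, τ=3/2; S=3+2263/375·τ+-181/125·τ²+-401/750·τ³=13979/2000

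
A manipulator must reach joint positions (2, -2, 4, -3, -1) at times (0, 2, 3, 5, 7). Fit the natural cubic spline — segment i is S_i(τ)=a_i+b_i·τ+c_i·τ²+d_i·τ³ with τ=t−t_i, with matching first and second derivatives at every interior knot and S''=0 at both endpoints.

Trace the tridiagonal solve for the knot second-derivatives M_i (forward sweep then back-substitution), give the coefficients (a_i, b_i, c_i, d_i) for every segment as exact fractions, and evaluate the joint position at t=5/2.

Δ: Δ0=-2, Δ1=6, Δ2=-7/2, Δ3=1
row 1: diag=6, rhs=48; c'=1/6, d'=8
row 2: denom=6−1·1/6=35/6; d'=(-57−1·8)/(35/6)=-78/7
row 3: denom=8−2·12/35=256/35; d'=(27−2·-78/7)/(256/35)=1725/256
back: M3=1725/256
back: M2=-78/7−12/35·1725/256=-861/64
back: M1=8−1/6·-861/64=1311/128
M: M0=0, M1=1311/128, M2=-861/64, M3=1725/256, M4=0
seg 0: a=2, c=M0/2=0, d=(M1−M0)/(6·2)=437/512, b=Δ0−h0·(2M0+M1)/6=-693/128
seg 1: a=-2, c=M1/2=1311/256, d=(M2−M1)/(6·1)=-1011/256, b=Δ1−h1·(2M1+M2)/6=309/64
seg 2: a=4, c=M2/2=-861/128, d=(M3−M2)/(6·2)=1723/1024, b=Δ2−h2·(2M2+M3)/6=825/256
seg 3: a=-3, c=M3/2=1725/512, d=(M4−M3)/(6·2)=-575/1024, b=Δ3−h3·(2M3+M4)/6=-447/128
t_q=5/2 → seg 1, τ=1/2; S=-2+309/64·τ+1311/256·τ²+-1011/256·τ³=2459/2048

  seg 0: a=2 b=-693/128 c=0 d=437/512
  seg 1: a=-2 b=309/64 c=1311/256 d=-1011/256
  seg 2: a=4 b=825/256 c=-861/128 d=1723/1024
  seg 3: a=-3 b=-447/128 c=1725/512 d=-575/1024
S(5/2) = 2459/2048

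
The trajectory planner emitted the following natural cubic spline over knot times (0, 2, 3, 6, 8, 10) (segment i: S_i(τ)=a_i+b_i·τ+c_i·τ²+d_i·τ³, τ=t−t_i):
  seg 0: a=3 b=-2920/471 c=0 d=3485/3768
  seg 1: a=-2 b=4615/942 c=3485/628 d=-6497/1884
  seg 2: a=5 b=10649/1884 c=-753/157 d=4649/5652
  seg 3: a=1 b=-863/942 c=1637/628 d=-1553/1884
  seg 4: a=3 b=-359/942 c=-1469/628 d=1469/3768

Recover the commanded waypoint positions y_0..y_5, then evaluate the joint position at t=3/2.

y_0 = S_0(0) = a_0 = 3
y_1 = S_1(0) = a_1 = -2
y_2 = S_2(0) = a_2 = 5
y_3 = S_3(0) = a_3 = 1
y_4 = S_4(0) = a_4 = 3
y_5 = S_4(2) = -4
t_q=3/2 is in segment 0 (τ=3/2); S_0(τ)=-31931/10048

y_0=3 y_1=-2 y_2=5 y_3=1 y_4=3 y_5=-4
S(3/2) = -31931/10048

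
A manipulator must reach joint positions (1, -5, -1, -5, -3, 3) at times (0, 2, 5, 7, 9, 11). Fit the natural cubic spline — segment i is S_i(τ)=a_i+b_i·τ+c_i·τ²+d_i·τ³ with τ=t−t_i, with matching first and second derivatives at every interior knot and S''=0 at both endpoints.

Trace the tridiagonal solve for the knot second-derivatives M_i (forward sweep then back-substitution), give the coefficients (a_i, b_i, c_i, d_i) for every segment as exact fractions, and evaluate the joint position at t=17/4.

Δ: Δ0=-3, Δ1=4/3, Δ2=-2, Δ3=1, Δ4=3
row 1: diag=10, rhs=26; c'=3/10, d'=13/5
row 2: denom=10−3·3/10=91/10; d'=(-20−3·13/5)/(91/10)=-278/91
row 3: denom=8−2·20/91=688/91; d'=(18−2·-278/91)/(688/91)=1097/344
row 4: denom=8−2·91/344=1285/172; d'=(12−2·1097/344)/(1285/172)=967/1285
back: M4=967/1285
back: M3=1097/344−91/344·967/1285=3842/1285
back: M2=-278/91−20/91·3842/1285=-954/257
back: M1=13/5−3/10·-954/257=4772/1285
M: M0=0, M1=4772/1285, M2=-954/257, M3=3842/1285, M4=967/1285, M5=0
seg 0: a=1, c=M0/2=0, d=(M1−M0)/(6·2)=1193/3855, b=Δ0−h0·(2M0+M1)/6=-16337/3855
seg 1: a=-5, c=M1/2=2386/1285, d=(M2−M1)/(6·3)=-4771/11565, b=Δ1−h1·(2M1+M2)/6=-2021/3855
seg 2: a=-1, c=M2/2=-477/257, d=(M3−M2)/(6·2)=2153/3855, b=Δ2−h2·(2M2+M3)/6=-2012/3855
seg 3: a=-5, c=M3/2=1921/1285, d=(M4−M3)/(6·2)=-575/3084, b=Δ3−h3·(2M3+M4)/6=-4796/3855
seg 4: a=-3, c=M4/2=967/2570, d=(M5−M4)/(6·2)=-967/15420, b=Δ4−h4·(2M4+M5)/6=9631/3855
t_q=17/4 → seg 1, τ=9/4; S=-5+-2021/3855·τ+2386/1285·τ²+-4771/11565·τ³=-24319/16448

  seg 0: a=1 b=-16337/3855 c=0 d=1193/3855
  seg 1: a=-5 b=-2021/3855 c=2386/1285 d=-4771/11565
  seg 2: a=-1 b=-2012/3855 c=-477/257 d=2153/3855
  seg 3: a=-5 b=-4796/3855 c=1921/1285 d=-575/3084
  seg 4: a=-3 b=9631/3855 c=967/2570 d=-967/15420
S(17/4) = -24319/16448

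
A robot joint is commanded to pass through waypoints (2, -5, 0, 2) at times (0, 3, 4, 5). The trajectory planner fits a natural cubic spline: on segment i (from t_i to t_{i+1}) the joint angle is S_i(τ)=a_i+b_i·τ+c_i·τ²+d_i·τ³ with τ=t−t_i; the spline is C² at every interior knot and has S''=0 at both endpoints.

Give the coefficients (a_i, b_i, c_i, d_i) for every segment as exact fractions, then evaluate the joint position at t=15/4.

  seg 0: a=2 b=-508/93 c=0 d=97/279
  seg 1: a=-5 b=365/93 c=97/31 d=-191/93
  seg 2: a=0 b=374/93 c=-94/31 d=94/93
S(15/4) = -2307/1984

Δ: Δ0=-7/3, Δ1=5, Δ2=2
row 1: diag=8, rhs=44; c'=1/8, d'=11/2
row 2: denom=4−1·1/8=31/8; d'=(-18−1·11/2)/(31/8)=-188/31
back: M2=-188/31
back: M1=11/2−1/8·-188/31=194/31
M: M0=0, M1=194/31, M2=-188/31, M3=0
seg 0: a=2, c=M0/2=0, d=(M1−M0)/(6·3)=97/279, b=Δ0−h0·(2M0+M1)/6=-508/93
seg 1: a=-5, c=M1/2=97/31, d=(M2−M1)/(6·1)=-191/93, b=Δ1−h1·(2M1+M2)/6=365/93
seg 2: a=0, c=M2/2=-94/31, d=(M3−M2)/(6·1)=94/93, b=Δ2−h2·(2M2+M3)/6=374/93
t_q=15/4 → seg 1, τ=3/4; S=-5+365/93·τ+97/31·τ²+-191/93·τ³=-2307/1984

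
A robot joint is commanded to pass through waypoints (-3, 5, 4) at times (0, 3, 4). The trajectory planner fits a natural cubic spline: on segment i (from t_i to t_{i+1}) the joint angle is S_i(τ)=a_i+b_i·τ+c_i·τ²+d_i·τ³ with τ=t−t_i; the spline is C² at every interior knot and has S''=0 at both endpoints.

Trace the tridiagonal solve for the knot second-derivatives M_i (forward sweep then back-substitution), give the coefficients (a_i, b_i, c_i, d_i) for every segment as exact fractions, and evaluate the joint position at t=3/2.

Δ: Δ0=8/3, Δ1=-1
row 1: diag=8, rhs=-22; c'=1/8, d'=-11/4
back: M1=-11/4
M: M0=0, M1=-11/4, M2=0
seg 0: a=-3, c=M0/2=0, d=(M1−M0)/(6·3)=-11/72, b=Δ0−h0·(2M0+M1)/6=97/24
seg 1: a=5, c=M1/2=-11/8, d=(M2−M1)/(6·1)=11/24, b=Δ1−h1·(2M1+M2)/6=-1/12
t_q=3/2 → seg 0, τ=3/2; S=-3+97/24·τ+0·τ²+-11/72·τ³=163/64

  seg 0: a=-3 b=97/24 c=0 d=-11/72
  seg 1: a=5 b=-1/12 c=-11/8 d=11/24
S(3/2) = 163/64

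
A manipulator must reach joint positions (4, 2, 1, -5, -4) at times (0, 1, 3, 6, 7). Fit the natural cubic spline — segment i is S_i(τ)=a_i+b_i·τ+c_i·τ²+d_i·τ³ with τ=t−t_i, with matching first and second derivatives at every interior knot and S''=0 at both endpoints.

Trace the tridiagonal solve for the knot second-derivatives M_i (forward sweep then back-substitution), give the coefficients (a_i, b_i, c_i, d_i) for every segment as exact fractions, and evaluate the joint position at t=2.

  seg 0: a=4 b=-1873/788 c=0 d=297/788
  seg 1: a=2 b=-491/394 c=891/788 d=-597/1576
  seg 2: a=1 b=-250/197 c=-225/197 d=59/197
  seg 3: a=-5 b=-7/197 c=306/197 d=-102/197
S(2) = 2373/1576

Δ: Δ0=-2, Δ1=-1/2, Δ2=-2, Δ3=1
row 1: diag=6, rhs=9; c'=1/3, d'=3/2
row 2: denom=10−2·1/3=28/3; d'=(-9−2·3/2)/(28/3)=-9/7
row 3: denom=8−3·9/28=197/28; d'=(18−3·-9/7)/(197/28)=612/197
back: M3=612/197
back: M2=-9/7−9/28·612/197=-450/197
back: M1=3/2−1/3·-450/197=891/394
M: M0=0, M1=891/394, M2=-450/197, M3=612/197, M4=0
seg 0: a=4, c=M0/2=0, d=(M1−M0)/(6·1)=297/788, b=Δ0−h0·(2M0+M1)/6=-1873/788
seg 1: a=2, c=M1/2=891/788, d=(M2−M1)/(6·2)=-597/1576, b=Δ1−h1·(2M1+M2)/6=-491/394
seg 2: a=1, c=M2/2=-225/197, d=(M3−M2)/(6·3)=59/197, b=Δ2−h2·(2M2+M3)/6=-250/197
seg 3: a=-5, c=M3/2=306/197, d=(M4−M3)/(6·1)=-102/197, b=Δ3−h3·(2M3+M4)/6=-7/197
t_q=2 → seg 1, τ=1; S=2+-491/394·τ+891/788·τ²+-597/1576·τ³=2373/1576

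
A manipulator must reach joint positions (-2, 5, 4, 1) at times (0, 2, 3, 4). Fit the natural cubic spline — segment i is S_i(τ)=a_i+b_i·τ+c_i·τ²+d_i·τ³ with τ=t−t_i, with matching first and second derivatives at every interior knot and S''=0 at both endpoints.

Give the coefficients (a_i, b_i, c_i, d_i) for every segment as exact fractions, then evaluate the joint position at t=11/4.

Δ: Δ0=7/2, Δ1=-1, Δ2=-3
row 1: diag=6, rhs=-27; c'=1/6, d'=-9/2
row 2: denom=4−1·1/6=23/6; d'=(-12−1·-9/2)/(23/6)=-45/23
back: M2=-45/23
back: M1=-9/2−1/6·-45/23=-96/23
M: M0=0, M1=-96/23, M2=-45/23, M3=0
seg 0: a=-2, c=M0/2=0, d=(M1−M0)/(6·2)=-8/23, b=Δ0−h0·(2M0+M1)/6=225/46
seg 1: a=5, c=M1/2=-48/23, d=(M2−M1)/(6·1)=17/46, b=Δ1−h1·(2M1+M2)/6=33/46
seg 2: a=4, c=M2/2=-45/46, d=(M3−M2)/(6·1)=15/46, b=Δ2−h2·(2M2+M3)/6=-54/23
t_q=11/4 → seg 1, τ=3/4; S=5+33/46·τ+-48/23·τ²+17/46·τ³=13307/2944

  seg 0: a=-2 b=225/46 c=0 d=-8/23
  seg 1: a=5 b=33/46 c=-48/23 d=17/46
  seg 2: a=4 b=-54/23 c=-45/46 d=15/46
S(11/4) = 13307/2944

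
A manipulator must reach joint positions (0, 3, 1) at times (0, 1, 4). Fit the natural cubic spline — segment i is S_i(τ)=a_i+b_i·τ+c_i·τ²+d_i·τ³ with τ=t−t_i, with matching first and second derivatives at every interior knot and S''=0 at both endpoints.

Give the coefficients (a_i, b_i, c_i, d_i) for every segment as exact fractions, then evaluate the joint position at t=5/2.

  seg 0: a=0 b=83/24 c=0 d=-11/24
  seg 1: a=3 b=25/12 c=-11/8 d=11/72
S(5/2) = 227/64

Δ: Δ0=3, Δ1=-2/3
row 1: diag=8, rhs=-22; c'=3/8, d'=-11/4
back: M1=-11/4
M: M0=0, M1=-11/4, M2=0
seg 0: a=0, c=M0/2=0, d=(M1−M0)/(6·1)=-11/24, b=Δ0−h0·(2M0+M1)/6=83/24
seg 1: a=3, c=M1/2=-11/8, d=(M2−M1)/(6·3)=11/72, b=Δ1−h1·(2M1+M2)/6=25/12
t_q=5/2 → seg 1, τ=3/2; S=3+25/12·τ+-11/8·τ²+11/72·τ³=227/64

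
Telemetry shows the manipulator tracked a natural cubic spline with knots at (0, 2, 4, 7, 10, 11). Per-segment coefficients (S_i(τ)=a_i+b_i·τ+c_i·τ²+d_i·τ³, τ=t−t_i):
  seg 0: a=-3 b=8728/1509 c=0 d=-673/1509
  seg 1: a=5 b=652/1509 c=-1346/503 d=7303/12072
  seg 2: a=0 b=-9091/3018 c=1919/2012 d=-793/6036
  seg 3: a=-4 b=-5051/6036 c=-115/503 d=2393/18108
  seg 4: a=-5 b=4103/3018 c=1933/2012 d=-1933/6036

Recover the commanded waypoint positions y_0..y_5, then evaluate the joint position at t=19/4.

y_0=-3 y_1=5 y_2=0 y_3=-4 y_4=-5 y_5=-3
S(19/4) = -228965/128768

y_0 = S_0(0) = a_0 = -3
y_1 = S_1(0) = a_1 = 5
y_2 = S_2(0) = a_2 = 0
y_3 = S_3(0) = a_3 = -4
y_4 = S_4(0) = a_4 = -5
y_5 = S_4(1) = -3
t_q=19/4 is in segment 2 (τ=3/4); S_2(τ)=-228965/128768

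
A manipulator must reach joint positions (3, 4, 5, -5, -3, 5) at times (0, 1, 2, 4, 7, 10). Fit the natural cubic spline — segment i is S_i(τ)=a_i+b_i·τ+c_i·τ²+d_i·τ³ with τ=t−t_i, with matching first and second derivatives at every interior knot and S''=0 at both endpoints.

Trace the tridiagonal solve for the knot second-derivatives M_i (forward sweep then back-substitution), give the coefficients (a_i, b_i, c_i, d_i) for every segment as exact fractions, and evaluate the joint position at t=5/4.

  seg 0: a=3 b=1571/2361 c=0 d=790/2361
  seg 1: a=4 b=3941/2361 c=790/787 d=-3950/2361
  seg 2: a=5 b=-3169/2361 c=-3160/787 d=2581/2361
  seg 3: a=-5 b=-10117/2361 c=2002/787 d=-703/2361
  seg 4: a=-3 b=6938/2361 c=-107/787 d=107/7083
S(5/4) = 112167/25184

Δ: Δ0=1, Δ1=1, Δ2=-5, Δ3=2/3, Δ4=8/3
row 1: diag=4, rhs=0; c'=1/4, d'=0
row 2: denom=6−1·1/4=23/4; d'=(-36−1·0)/(23/4)=-144/23
row 3: denom=10−2·8/23=214/23; d'=(34−2·-144/23)/(214/23)=5
row 4: denom=12−3·69/214=2361/214; d'=(12−3·5)/(2361/214)=-214/787
back: M4=-214/787
back: M3=5−69/214·-214/787=4004/787
back: M2=-144/23−8/23·4004/787=-6320/787
back: M1=0−1/4·-6320/787=1580/787
M: M0=0, M1=1580/787, M2=-6320/787, M3=4004/787, M4=-214/787, M5=0
seg 0: a=3, c=M0/2=0, d=(M1−M0)/(6·1)=790/2361, b=Δ0−h0·(2M0+M1)/6=1571/2361
seg 1: a=4, c=M1/2=790/787, d=(M2−M1)/(6·1)=-3950/2361, b=Δ1−h1·(2M1+M2)/6=3941/2361
seg 2: a=5, c=M2/2=-3160/787, d=(M3−M2)/(6·2)=2581/2361, b=Δ2−h2·(2M2+M3)/6=-3169/2361
seg 3: a=-5, c=M3/2=2002/787, d=(M4−M3)/(6·3)=-703/2361, b=Δ3−h3·(2M3+M4)/6=-10117/2361
seg 4: a=-3, c=M4/2=-107/787, d=(M5−M4)/(6·3)=107/7083, b=Δ4−h4·(2M4+M5)/6=6938/2361
t_q=5/4 → seg 1, τ=1/4; S=4+3941/2361·τ+790/787·τ²+-3950/2361·τ³=112167/25184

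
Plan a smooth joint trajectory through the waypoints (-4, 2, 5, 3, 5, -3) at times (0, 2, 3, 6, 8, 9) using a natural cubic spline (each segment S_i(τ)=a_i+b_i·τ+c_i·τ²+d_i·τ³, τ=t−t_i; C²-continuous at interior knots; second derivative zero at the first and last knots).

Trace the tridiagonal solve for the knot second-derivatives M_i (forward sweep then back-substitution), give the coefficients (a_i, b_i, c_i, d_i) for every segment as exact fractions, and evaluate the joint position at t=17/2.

  seg 0: a=-4 b=4759/1731 c=0 d=217/3462
  seg 1: a=2 b=6061/1731 c=217/577 d=-1519/1731
  seg 2: a=5 b=2806/1731 c=-1302/577 d=862/1731
  seg 3: a=3 b=2644/1731 c=1284/577 d=-8617/6924
  seg 4: a=5 b=-7799/1731 c=-6049/1154 d=6049/3462
S(17/2) = 15281/9232

Δ: Δ0=3, Δ1=3, Δ2=-2/3, Δ3=1, Δ4=-8
row 1: diag=6, rhs=0; c'=1/6, d'=0
row 2: denom=8−1·1/6=47/6; d'=(-22−1·0)/(47/6)=-132/47
row 3: denom=10−3·18/47=416/47; d'=(10−3·-132/47)/(416/47)=433/208
row 4: denom=6−2·47/208=577/104; d'=(-54−2·433/208)/(577/104)=-6049/577
back: M4=-6049/577
back: M3=433/208−47/208·-6049/577=2568/577
back: M2=-132/47−18/47·2568/577=-2604/577
back: M1=0−1/6·-2604/577=434/577
M: M0=0, M1=434/577, M2=-2604/577, M3=2568/577, M4=-6049/577, M5=0
seg 0: a=-4, c=M0/2=0, d=(M1−M0)/(6·2)=217/3462, b=Δ0−h0·(2M0+M1)/6=4759/1731
seg 1: a=2, c=M1/2=217/577, d=(M2−M1)/(6·1)=-1519/1731, b=Δ1−h1·(2M1+M2)/6=6061/1731
seg 2: a=5, c=M2/2=-1302/577, d=(M3−M2)/(6·3)=862/1731, b=Δ2−h2·(2M2+M3)/6=2806/1731
seg 3: a=3, c=M3/2=1284/577, d=(M4−M3)/(6·2)=-8617/6924, b=Δ3−h3·(2M3+M4)/6=2644/1731
seg 4: a=5, c=M4/2=-6049/1154, d=(M5−M4)/(6·1)=6049/3462, b=Δ4−h4·(2M4+M5)/6=-7799/1731
t_q=17/2 → seg 4, τ=1/2; S=5+-7799/1731·τ+-6049/1154·τ²+6049/3462·τ³=15281/9232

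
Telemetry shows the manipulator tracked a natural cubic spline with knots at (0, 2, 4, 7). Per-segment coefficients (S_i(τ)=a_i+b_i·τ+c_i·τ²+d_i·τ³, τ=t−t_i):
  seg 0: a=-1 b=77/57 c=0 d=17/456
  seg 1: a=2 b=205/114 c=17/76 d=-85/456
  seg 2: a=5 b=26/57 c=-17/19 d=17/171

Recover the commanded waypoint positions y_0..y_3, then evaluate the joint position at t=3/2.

y_0 = S_0(0) = a_0 = -1
y_1 = S_1(0) = a_1 = 2
y_2 = S_2(0) = a_2 = 5
y_3 = S_2(3) = 1
t_q=3/2 is in segment 0 (τ=3/2); S_0(τ)=1401/1216

y_0=-1 y_1=2 y_2=5 y_3=1
S(3/2) = 1401/1216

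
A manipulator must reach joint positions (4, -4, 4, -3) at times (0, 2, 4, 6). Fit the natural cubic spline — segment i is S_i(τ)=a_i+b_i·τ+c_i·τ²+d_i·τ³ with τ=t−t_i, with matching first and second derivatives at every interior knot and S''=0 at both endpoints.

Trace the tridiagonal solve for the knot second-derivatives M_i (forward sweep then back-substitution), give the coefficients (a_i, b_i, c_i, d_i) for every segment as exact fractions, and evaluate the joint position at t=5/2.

  seg 0: a=4 b=-199/30 c=0 d=79/120
  seg 1: a=-4 b=19/15 c=79/20 d=-31/24
  seg 2: a=4 b=47/30 c=-19/5 d=19/30
S(5/2) = -813/320

Δ: Δ0=-4, Δ1=4, Δ2=-7/2
row 1: diag=8, rhs=48; c'=1/4, d'=6
row 2: denom=8−2·1/4=15/2; d'=(-45−2·6)/(15/2)=-38/5
back: M2=-38/5
back: M1=6−1/4·-38/5=79/10
M: M0=0, M1=79/10, M2=-38/5, M3=0
seg 0: a=4, c=M0/2=0, d=(M1−M0)/(6·2)=79/120, b=Δ0−h0·(2M0+M1)/6=-199/30
seg 1: a=-4, c=M1/2=79/20, d=(M2−M1)/(6·2)=-31/24, b=Δ1−h1·(2M1+M2)/6=19/15
seg 2: a=4, c=M2/2=-19/5, d=(M3−M2)/(6·2)=19/30, b=Δ2−h2·(2M2+M3)/6=47/30
t_q=5/2 → seg 1, τ=1/2; S=-4+19/15·τ+79/20·τ²+-31/24·τ³=-813/320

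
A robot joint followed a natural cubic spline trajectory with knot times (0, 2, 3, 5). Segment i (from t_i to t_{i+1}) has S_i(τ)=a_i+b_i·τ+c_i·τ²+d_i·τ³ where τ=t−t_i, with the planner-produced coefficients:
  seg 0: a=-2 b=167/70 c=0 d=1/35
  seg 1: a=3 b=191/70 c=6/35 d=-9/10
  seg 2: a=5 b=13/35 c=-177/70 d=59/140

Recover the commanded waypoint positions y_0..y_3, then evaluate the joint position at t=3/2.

y_0 = S_0(0) = a_0 = -2
y_1 = S_1(0) = a_1 = 3
y_2 = S_2(0) = a_2 = 5
y_3 = S_2(2) = -1
t_q=3/2 is in segment 0 (τ=3/2); S_0(τ)=67/40

y_0=-2 y_1=3 y_2=5 y_3=-1
S(3/2) = 67/40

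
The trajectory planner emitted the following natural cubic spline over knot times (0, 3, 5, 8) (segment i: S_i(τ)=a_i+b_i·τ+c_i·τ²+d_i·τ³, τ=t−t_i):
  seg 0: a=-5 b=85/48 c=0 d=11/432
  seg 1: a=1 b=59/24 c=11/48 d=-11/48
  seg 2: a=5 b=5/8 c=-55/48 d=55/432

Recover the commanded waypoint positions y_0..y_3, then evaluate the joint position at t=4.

y_0=-5 y_1=1 y_2=5 y_3=0
S(4) = 83/24

y_0 = S_0(0) = a_0 = -5
y_1 = S_1(0) = a_1 = 1
y_2 = S_2(0) = a_2 = 5
y_3 = S_2(3) = 0
t_q=4 is in segment 1 (τ=1); S_1(τ)=83/24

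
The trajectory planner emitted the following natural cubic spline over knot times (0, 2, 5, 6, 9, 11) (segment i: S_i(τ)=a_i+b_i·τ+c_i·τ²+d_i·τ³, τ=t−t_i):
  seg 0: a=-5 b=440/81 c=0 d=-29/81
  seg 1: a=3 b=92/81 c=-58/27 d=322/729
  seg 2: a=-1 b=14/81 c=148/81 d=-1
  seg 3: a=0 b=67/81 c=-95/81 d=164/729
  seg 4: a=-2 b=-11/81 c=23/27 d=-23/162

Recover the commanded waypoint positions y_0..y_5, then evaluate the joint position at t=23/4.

y_0 = S_0(0) = a_0 = -5
y_1 = S_1(0) = a_1 = 3
y_2 = S_2(0) = a_2 = -1
y_3 = S_3(0) = a_3 = 0
y_4 = S_4(0) = a_4 = -2
y_5 = S_4(2) = 0
t_q=23/4 is in segment 2 (τ=3/4); S_2(τ)=-457/1728

y_0=-5 y_1=3 y_2=-1 y_3=0 y_4=-2 y_5=0
S(23/4) = -457/1728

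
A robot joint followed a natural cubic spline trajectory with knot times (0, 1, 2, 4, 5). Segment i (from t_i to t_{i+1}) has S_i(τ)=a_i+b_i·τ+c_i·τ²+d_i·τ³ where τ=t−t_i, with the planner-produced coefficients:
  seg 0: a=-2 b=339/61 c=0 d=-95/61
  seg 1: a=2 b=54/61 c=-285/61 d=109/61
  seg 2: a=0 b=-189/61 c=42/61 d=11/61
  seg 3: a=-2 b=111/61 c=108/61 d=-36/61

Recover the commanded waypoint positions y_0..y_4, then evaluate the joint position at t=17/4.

y_0=-2 y_1=2 y_2=0 y_3=-2 y_4=1
S(17/4) = -1409/976

y_0 = S_0(0) = a_0 = -2
y_1 = S_1(0) = a_1 = 2
y_2 = S_2(0) = a_2 = 0
y_3 = S_3(0) = a_3 = -2
y_4 = S_3(1) = 1
t_q=17/4 is in segment 3 (τ=1/4); S_3(τ)=-1409/976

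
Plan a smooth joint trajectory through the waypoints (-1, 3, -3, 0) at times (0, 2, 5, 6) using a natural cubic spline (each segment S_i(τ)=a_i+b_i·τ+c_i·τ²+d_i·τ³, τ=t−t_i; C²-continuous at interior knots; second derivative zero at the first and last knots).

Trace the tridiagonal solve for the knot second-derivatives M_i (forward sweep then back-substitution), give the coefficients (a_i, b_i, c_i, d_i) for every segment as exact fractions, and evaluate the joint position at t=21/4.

Δ: Δ0=2, Δ1=-2, Δ2=3
row 1: diag=10, rhs=-24; c'=3/10, d'=-12/5
row 2: denom=8−3·3/10=71/10; d'=(30−3·-12/5)/(71/10)=372/71
back: M2=372/71
back: M1=-12/5−3/10·372/71=-282/71
M: M0=0, M1=-282/71, M2=372/71, M3=0
seg 0: a=-1, c=M0/2=0, d=(M1−M0)/(6·2)=-47/142, b=Δ0−h0·(2M0+M1)/6=236/71
seg 1: a=3, c=M1/2=-141/71, d=(M2−M1)/(6·3)=109/213, b=Δ1−h1·(2M1+M2)/6=-46/71
seg 2: a=-3, c=M2/2=186/71, d=(M3−M2)/(6·1)=-62/71, b=Δ2−h2·(2M2+M3)/6=89/71
t_q=21/4 → seg 2, τ=1/4; S=-3+89/71·τ+186/71·τ²+-62/71·τ³=-5763/2272

  seg 0: a=-1 b=236/71 c=0 d=-47/142
  seg 1: a=3 b=-46/71 c=-141/71 d=109/213
  seg 2: a=-3 b=89/71 c=186/71 d=-62/71
S(21/4) = -5763/2272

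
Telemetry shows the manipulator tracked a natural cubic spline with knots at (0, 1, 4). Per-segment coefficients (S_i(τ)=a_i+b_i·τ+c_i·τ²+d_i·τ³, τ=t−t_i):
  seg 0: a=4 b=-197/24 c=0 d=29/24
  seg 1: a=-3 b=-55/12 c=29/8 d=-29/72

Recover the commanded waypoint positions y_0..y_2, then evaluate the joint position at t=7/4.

y_0=4 y_1=-3 y_2=5
S(7/4) = -2339/512

y_0 = S_0(0) = a_0 = 4
y_1 = S_1(0) = a_1 = -3
y_2 = S_1(3) = 5
t_q=7/4 is in segment 1 (τ=3/4); S_1(τ)=-2339/512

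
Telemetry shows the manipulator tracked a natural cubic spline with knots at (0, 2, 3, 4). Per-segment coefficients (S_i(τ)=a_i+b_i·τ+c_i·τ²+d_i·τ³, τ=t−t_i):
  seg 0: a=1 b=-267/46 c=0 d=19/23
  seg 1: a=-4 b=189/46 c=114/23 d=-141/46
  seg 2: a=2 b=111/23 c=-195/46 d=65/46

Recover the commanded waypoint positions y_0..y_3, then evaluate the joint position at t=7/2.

y_0=1 y_1=-4 y_2=2 y_3=4
S(7/2) = 1299/368

y_0 = S_0(0) = a_0 = 1
y_1 = S_1(0) = a_1 = -4
y_2 = S_2(0) = a_2 = 2
y_3 = S_2(1) = 4
t_q=7/2 is in segment 2 (τ=1/2); S_2(τ)=1299/368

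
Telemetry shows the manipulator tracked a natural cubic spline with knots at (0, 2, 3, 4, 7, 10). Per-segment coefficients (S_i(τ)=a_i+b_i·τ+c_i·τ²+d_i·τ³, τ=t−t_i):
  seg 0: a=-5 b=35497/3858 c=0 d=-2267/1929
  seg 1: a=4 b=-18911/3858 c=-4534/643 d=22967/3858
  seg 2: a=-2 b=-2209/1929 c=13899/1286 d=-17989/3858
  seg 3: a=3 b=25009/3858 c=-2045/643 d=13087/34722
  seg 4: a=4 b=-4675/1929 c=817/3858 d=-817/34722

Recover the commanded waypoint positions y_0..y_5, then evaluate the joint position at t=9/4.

y_0=-5 y_1=4 y_2=-2 y_3=3 y_4=4 y_5=-2
S(9/4) = 199741/82304

y_0 = S_0(0) = a_0 = -5
y_1 = S_1(0) = a_1 = 4
y_2 = S_2(0) = a_2 = -2
y_3 = S_3(0) = a_3 = 3
y_4 = S_4(0) = a_4 = 4
y_5 = S_4(3) = -2
t_q=9/4 is in segment 1 (τ=1/4); S_1(τ)=199741/82304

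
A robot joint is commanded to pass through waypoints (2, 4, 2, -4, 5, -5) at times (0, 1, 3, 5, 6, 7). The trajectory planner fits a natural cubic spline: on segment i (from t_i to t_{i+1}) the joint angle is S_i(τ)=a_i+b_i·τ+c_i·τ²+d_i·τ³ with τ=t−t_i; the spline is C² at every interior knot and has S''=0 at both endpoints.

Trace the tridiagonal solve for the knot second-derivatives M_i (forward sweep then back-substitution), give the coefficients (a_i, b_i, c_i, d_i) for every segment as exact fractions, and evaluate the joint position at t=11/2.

  seg 0: a=2 b=494/229 c=0 d=-36/229
  seg 1: a=4 b=386/229 c=-108/229 d=-399/916
  seg 2: a=2 b=-1243/229 c=-1413/458 d=1969/916
  seg 3: a=-4 b=1838/229 c=2247/229 d=-2024/229
  seg 4: a=5 b=260/229 c=-3825/229 d=1275/229
S(11/2) = 1247/916

Δ: Δ0=2, Δ1=-1, Δ2=-3, Δ3=9, Δ4=-10
row 1: diag=6, rhs=-18; c'=1/3, d'=-3
row 2: denom=8−2·1/3=22/3; d'=(-12−2·-3)/(22/3)=-9/11
row 3: denom=6−2·3/11=60/11; d'=(72−2·-9/11)/(60/11)=27/2
row 4: denom=4−1·11/60=229/60; d'=(-114−1·27/2)/(229/60)=-7650/229
back: M4=-7650/229
back: M3=27/2−11/60·-7650/229=4494/229
back: M2=-9/11−3/11·4494/229=-1413/229
back: M1=-3−1/3·-1413/229=-216/229
M: M0=0, M1=-216/229, M2=-1413/229, M3=4494/229, M4=-7650/229, M5=0
seg 0: a=2, c=M0/2=0, d=(M1−M0)/(6·1)=-36/229, b=Δ0−h0·(2M0+M1)/6=494/229
seg 1: a=4, c=M1/2=-108/229, d=(M2−M1)/(6·2)=-399/916, b=Δ1−h1·(2M1+M2)/6=386/229
seg 2: a=2, c=M2/2=-1413/458, d=(M3−M2)/(6·2)=1969/916, b=Δ2−h2·(2M2+M3)/6=-1243/229
seg 3: a=-4, c=M3/2=2247/229, d=(M4−M3)/(6·1)=-2024/229, b=Δ3−h3·(2M3+M4)/6=1838/229
seg 4: a=5, c=M4/2=-3825/229, d=(M5−M4)/(6·1)=1275/229, b=Δ4−h4·(2M4+M5)/6=260/229
t_q=11/2 → seg 3, τ=1/2; S=-4+1838/229·τ+2247/229·τ²+-2024/229·τ³=1247/916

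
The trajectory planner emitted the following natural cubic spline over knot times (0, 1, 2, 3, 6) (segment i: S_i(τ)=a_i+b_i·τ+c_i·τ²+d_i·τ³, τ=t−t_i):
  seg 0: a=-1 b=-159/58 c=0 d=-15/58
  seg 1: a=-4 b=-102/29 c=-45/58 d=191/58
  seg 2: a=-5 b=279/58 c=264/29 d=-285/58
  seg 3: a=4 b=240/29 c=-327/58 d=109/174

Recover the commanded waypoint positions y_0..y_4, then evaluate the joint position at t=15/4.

y_0=-1 y_1=-4 y_2=-5 y_3=4 y_4=-5
S(15/4) = 27097/3712

y_0 = S_0(0) = a_0 = -1
y_1 = S_1(0) = a_1 = -4
y_2 = S_2(0) = a_2 = -5
y_3 = S_3(0) = a_3 = 4
y_4 = S_3(3) = -5
t_q=15/4 is in segment 3 (τ=3/4); S_3(τ)=27097/3712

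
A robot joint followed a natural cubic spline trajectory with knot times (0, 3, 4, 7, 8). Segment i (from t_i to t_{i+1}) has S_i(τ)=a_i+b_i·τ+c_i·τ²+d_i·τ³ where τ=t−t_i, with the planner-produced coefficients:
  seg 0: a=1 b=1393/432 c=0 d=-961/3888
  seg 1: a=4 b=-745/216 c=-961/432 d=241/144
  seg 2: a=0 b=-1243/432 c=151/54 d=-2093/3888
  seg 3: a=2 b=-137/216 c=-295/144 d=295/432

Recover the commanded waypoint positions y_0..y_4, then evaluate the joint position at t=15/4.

y_0=1 y_1=4 y_2=0 y_3=2 y_4=0
S(15/4) = 7999/9216

y_0 = S_0(0) = a_0 = 1
y_1 = S_1(0) = a_1 = 4
y_2 = S_2(0) = a_2 = 0
y_3 = S_3(0) = a_3 = 2
y_4 = S_3(1) = 0
t_q=15/4 is in segment 1 (τ=3/4); S_1(τ)=7999/9216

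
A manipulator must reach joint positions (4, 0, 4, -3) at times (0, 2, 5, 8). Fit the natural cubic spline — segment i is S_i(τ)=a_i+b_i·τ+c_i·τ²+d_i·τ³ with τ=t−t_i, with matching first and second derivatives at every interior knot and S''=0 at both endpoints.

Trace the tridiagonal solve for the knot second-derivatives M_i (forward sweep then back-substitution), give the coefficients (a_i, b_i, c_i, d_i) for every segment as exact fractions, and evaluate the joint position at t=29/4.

Δ: Δ0=-2, Δ1=4/3, Δ2=-7/3
row 1: diag=10, rhs=20; c'=3/10, d'=2
row 2: denom=12−3·3/10=111/10; d'=(-22−3·2)/(111/10)=-280/111
back: M2=-280/111
back: M1=2−3/10·-280/111=102/37
M: M0=0, M1=102/37, M2=-280/111, M3=0
seg 0: a=4, c=M0/2=0, d=(M1−M0)/(6·2)=17/74, b=Δ0−h0·(2M0+M1)/6=-108/37
seg 1: a=0, c=M1/2=51/37, d=(M2−M1)/(6·3)=-293/999, b=Δ1−h1·(2M1+M2)/6=-6/37
seg 2: a=4, c=M2/2=-140/111, d=(M3−M2)/(6·3)=140/999, b=Δ2−h2·(2M2+M3)/6=7/37
t_q=29/4 → seg 2, τ=9/4; S=4+7/37·τ+-140/111·τ²+140/999·τ³=-215/592

  seg 0: a=4 b=-108/37 c=0 d=17/74
  seg 1: a=0 b=-6/37 c=51/37 d=-293/999
  seg 2: a=4 b=7/37 c=-140/111 d=140/999
S(29/4) = -215/592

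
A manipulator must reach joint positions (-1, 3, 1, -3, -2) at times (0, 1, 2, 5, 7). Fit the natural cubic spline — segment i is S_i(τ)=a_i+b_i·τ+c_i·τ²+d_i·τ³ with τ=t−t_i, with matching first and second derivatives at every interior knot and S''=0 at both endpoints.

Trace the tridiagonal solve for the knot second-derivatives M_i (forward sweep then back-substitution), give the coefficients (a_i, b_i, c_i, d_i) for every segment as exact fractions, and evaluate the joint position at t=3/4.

  seg 0: a=-1 b=9139/1644 c=0 d=-2563/1644
  seg 1: a=3 b=725/822 c=-2563/548 d=2951/1644
  seg 2: a=1 b=-5075/1644 c=97/137 d=-203/4932
  seg 3: a=-3 b=41/822 c=185/548 d=-185/3288
S(3/4) = 88085/35072

Δ: Δ0=4, Δ1=-2, Δ2=-4/3, Δ3=1/2
row 1: diag=4, rhs=-36; c'=1/4, d'=-9
row 2: denom=8−1·1/4=31/4; d'=(4−1·-9)/(31/4)=52/31
row 3: denom=10−3·12/31=274/31; d'=(11−3·52/31)/(274/31)=185/274
back: M3=185/274
back: M2=52/31−12/31·185/274=194/137
back: M1=-9−1/4·194/137=-2563/274
M: M0=0, M1=-2563/274, M2=194/137, M3=185/274, M4=0
seg 0: a=-1, c=M0/2=0, d=(M1−M0)/(6·1)=-2563/1644, b=Δ0−h0·(2M0+M1)/6=9139/1644
seg 1: a=3, c=M1/2=-2563/548, d=(M2−M1)/(6·1)=2951/1644, b=Δ1−h1·(2M1+M2)/6=725/822
seg 2: a=1, c=M2/2=97/137, d=(M3−M2)/(6·3)=-203/4932, b=Δ2−h2·(2M2+M3)/6=-5075/1644
seg 3: a=-3, c=M3/2=185/548, d=(M4−M3)/(6·2)=-185/3288, b=Δ3−h3·(2M3+M4)/6=41/822
t_q=3/4 → seg 0, τ=3/4; S=-1+9139/1644·τ+0·τ²+-2563/1644·τ³=88085/35072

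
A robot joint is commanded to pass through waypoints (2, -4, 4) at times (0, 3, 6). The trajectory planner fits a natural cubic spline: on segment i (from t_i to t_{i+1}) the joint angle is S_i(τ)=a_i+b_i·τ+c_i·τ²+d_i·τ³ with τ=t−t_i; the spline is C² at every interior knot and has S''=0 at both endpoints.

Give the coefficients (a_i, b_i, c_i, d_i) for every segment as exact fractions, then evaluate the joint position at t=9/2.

  seg 0: a=2 b=-19/6 c=0 d=7/54
  seg 1: a=-4 b=1/3 c=7/6 d=-7/54
S(9/2) = -21/16

Δ: Δ0=-2, Δ1=8/3
row 1: diag=12, rhs=28; c'=1/4, d'=7/3
back: M1=7/3
M: M0=0, M1=7/3, M2=0
seg 0: a=2, c=M0/2=0, d=(M1−M0)/(6·3)=7/54, b=Δ0−h0·(2M0+M1)/6=-19/6
seg 1: a=-4, c=M1/2=7/6, d=(M2−M1)/(6·3)=-7/54, b=Δ1−h1·(2M1+M2)/6=1/3
t_q=9/2 → seg 1, τ=3/2; S=-4+1/3·τ+7/6·τ²+-7/54·τ³=-21/16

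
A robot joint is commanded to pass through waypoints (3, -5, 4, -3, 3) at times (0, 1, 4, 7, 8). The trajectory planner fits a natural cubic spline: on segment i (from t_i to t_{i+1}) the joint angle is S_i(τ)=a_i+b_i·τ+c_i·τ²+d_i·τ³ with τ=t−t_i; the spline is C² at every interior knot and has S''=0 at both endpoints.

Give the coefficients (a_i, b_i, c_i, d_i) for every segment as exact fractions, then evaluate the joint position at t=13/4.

Δ: Δ0=-8, Δ1=3, Δ2=-7/3, Δ3=6
row 1: diag=8, rhs=66; c'=3/8, d'=33/4
row 2: denom=12−3·3/8=87/8; d'=(-32−3·33/4)/(87/8)=-454/87
row 3: denom=8−3·8/29=208/29; d'=(50−3·-454/87)/(208/29)=119/13
back: M3=119/13
back: M2=-454/87−8/29·119/13=-302/39
back: M1=33/4−3/8·-302/39=145/13
M: M0=0, M1=145/13, M2=-302/39, M3=119/13, M4=0
seg 0: a=3, c=M0/2=0, d=(M1−M0)/(6·1)=145/78, b=Δ0−h0·(2M0+M1)/6=-769/78
seg 1: a=-5, c=M1/2=145/26, d=(M2−M1)/(6·3)=-737/702, b=Δ1−h1·(2M1+M2)/6=-167/39
seg 2: a=4, c=M2/2=-151/39, d=(M3−M2)/(6·3)=659/702, b=Δ2−h2·(2M2+M3)/6=5/6
seg 3: a=-3, c=M3/2=119/26, d=(M4−M3)/(6·1)=-119/78, b=Δ3−h3·(2M3+M4)/6=115/39
t_q=13/4 → seg 1, τ=9/4; S=-5+-167/39·τ+145/26·τ²+-737/702·τ³=2729/1664

  seg 0: a=3 b=-769/78 c=0 d=145/78
  seg 1: a=-5 b=-167/39 c=145/26 d=-737/702
  seg 2: a=4 b=5/6 c=-151/39 d=659/702
  seg 3: a=-3 b=115/39 c=119/26 d=-119/78
S(13/4) = 2729/1664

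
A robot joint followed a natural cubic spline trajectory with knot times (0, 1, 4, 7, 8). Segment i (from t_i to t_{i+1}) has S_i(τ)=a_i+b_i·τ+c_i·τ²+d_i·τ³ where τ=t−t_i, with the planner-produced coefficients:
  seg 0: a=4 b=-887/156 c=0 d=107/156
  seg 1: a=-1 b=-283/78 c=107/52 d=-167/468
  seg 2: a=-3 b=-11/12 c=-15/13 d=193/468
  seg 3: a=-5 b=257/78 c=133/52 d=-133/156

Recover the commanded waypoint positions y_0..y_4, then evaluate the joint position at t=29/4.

y_0 = S_0(0) = a_0 = 4
y_1 = S_1(0) = a_1 = -1
y_2 = S_2(0) = a_2 = -3
y_3 = S_3(0) = a_3 = -5
y_4 = S_3(1) = 0
t_q=29/4 is in segment 3 (τ=1/4); S_3(τ)=-13411/3328

y_0=4 y_1=-1 y_2=-3 y_3=-5 y_4=0
S(29/4) = -13411/3328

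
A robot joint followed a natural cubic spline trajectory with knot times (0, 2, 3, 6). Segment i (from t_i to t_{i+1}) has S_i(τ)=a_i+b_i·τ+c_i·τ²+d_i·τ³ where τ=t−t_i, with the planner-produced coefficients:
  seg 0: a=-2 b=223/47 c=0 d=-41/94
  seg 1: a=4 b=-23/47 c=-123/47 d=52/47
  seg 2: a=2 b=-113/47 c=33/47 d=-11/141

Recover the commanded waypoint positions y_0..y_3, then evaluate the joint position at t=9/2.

y_0 = S_0(0) = a_0 = -2
y_1 = S_1(0) = a_1 = 4
y_2 = S_2(0) = a_2 = 2
y_3 = S_2(3) = -1
t_q=9/2 is in segment 2 (τ=3/2); S_2(τ)=-109/376

y_0=-2 y_1=4 y_2=2 y_3=-1
S(9/2) = -109/376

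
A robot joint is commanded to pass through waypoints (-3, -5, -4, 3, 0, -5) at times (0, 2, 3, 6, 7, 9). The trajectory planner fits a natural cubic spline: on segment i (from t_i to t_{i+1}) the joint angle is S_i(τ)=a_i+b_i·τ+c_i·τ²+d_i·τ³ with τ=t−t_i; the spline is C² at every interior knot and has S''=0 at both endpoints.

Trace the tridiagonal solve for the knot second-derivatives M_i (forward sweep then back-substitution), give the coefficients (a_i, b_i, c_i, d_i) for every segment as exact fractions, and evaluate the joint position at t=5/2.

  seg 0: a=-3 b=-8558/5655 c=0 d=2903/22620
  seg 1: a=-5 b=151/5655 c=2903/3770 d=2299/11310
  seg 2: a=-4 b=24617/11310 c=2601/1885 d=-77/174
  seg 3: a=3 b=-8441/5655 c=-9813/3770 d=12391/11310
  seg 4: a=0 b=-38587/11310 c=1289/1885 d=-1289/11310
S(5/2) = -28765/6032

Δ: Δ0=-1, Δ1=1, Δ2=7/3, Δ3=-3, Δ4=-5/2
row 1: diag=6, rhs=12; c'=1/6, d'=2
row 2: denom=8−1·1/6=47/6; d'=(8−1·2)/(47/6)=36/47
row 3: denom=8−3·18/47=322/47; d'=(-32−3·36/47)/(322/47)=-806/161
row 4: denom=6−1·47/322=1885/322; d'=(3−1·-806/161)/(1885/322)=2578/1885
back: M4=2578/1885
back: M3=-806/161−47/322·2578/1885=-9813/1885
back: M2=36/47−18/47·-9813/1885=5202/1885
back: M1=2−1/6·5202/1885=2903/1885
M: M0=0, M1=2903/1885, M2=5202/1885, M3=-9813/1885, M4=2578/1885, M5=0
seg 0: a=-3, c=M0/2=0, d=(M1−M0)/(6·2)=2903/22620, b=Δ0−h0·(2M0+M1)/6=-8558/5655
seg 1: a=-5, c=M1/2=2903/3770, d=(M2−M1)/(6·1)=2299/11310, b=Δ1−h1·(2M1+M2)/6=151/5655
seg 2: a=-4, c=M2/2=2601/1885, d=(M3−M2)/(6·3)=-77/174, b=Δ2−h2·(2M2+M3)/6=24617/11310
seg 3: a=3, c=M3/2=-9813/3770, d=(M4−M3)/(6·1)=12391/11310, b=Δ3−h3·(2M3+M4)/6=-8441/5655
seg 4: a=0, c=M4/2=1289/1885, d=(M5−M4)/(6·2)=-1289/11310, b=Δ4−h4·(2M4+M5)/6=-38587/11310
t_q=5/2 → seg 1, τ=1/2; S=-5+151/5655·τ+2903/3770·τ²+2299/11310·τ³=-28765/6032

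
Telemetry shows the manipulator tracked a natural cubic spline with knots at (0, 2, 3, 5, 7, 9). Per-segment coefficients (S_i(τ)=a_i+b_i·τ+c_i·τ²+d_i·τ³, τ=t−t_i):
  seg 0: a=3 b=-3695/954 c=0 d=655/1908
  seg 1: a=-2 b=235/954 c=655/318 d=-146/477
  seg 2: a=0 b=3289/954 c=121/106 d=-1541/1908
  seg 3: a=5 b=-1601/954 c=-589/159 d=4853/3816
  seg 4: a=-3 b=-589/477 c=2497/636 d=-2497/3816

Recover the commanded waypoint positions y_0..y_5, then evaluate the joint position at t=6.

y_0 = S_0(0) = a_0 = 3
y_1 = S_1(0) = a_1 = -2
y_2 = S_2(0) = a_2 = 0
y_3 = S_3(0) = a_3 = 5
y_4 = S_4(0) = a_4 = -3
y_5 = S_4(2) = 5
t_q=6 is in segment 3 (τ=1); S_3(τ)=377/424

y_0=3 y_1=-2 y_2=0 y_3=5 y_4=-3 y_5=5
S(6) = 377/424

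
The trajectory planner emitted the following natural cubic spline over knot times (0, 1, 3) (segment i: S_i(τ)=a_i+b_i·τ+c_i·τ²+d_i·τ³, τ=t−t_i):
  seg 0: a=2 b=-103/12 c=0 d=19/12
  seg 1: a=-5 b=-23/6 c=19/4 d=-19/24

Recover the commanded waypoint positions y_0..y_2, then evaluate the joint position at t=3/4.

y_0=2 y_1=-5 y_2=0
S(3/4) = -965/256

y_0 = S_0(0) = a_0 = 2
y_1 = S_1(0) = a_1 = -5
y_2 = S_1(2) = 0
t_q=3/4 is in segment 0 (τ=3/4); S_0(τ)=-965/256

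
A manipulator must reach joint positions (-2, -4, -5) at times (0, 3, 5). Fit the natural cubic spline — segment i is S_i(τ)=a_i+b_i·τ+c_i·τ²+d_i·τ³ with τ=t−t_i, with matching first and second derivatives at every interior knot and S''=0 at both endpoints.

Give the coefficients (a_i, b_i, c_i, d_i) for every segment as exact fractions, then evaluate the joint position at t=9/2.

  seg 0: a=-2 b=-43/60 c=0 d=1/180
  seg 1: a=-4 b=-17/30 c=1/20 d=-1/120
S(9/2) = -305/64

Δ: Δ0=-2/3, Δ1=-1/2
row 1: diag=10, rhs=1; c'=1/5, d'=1/10
back: M1=1/10
M: M0=0, M1=1/10, M2=0
seg 0: a=-2, c=M0/2=0, d=(M1−M0)/(6·3)=1/180, b=Δ0−h0·(2M0+M1)/6=-43/60
seg 1: a=-4, c=M1/2=1/20, d=(M2−M1)/(6·2)=-1/120, b=Δ1−h1·(2M1+M2)/6=-17/30
t_q=9/2 → seg 1, τ=3/2; S=-4+-17/30·τ+1/20·τ²+-1/120·τ³=-305/64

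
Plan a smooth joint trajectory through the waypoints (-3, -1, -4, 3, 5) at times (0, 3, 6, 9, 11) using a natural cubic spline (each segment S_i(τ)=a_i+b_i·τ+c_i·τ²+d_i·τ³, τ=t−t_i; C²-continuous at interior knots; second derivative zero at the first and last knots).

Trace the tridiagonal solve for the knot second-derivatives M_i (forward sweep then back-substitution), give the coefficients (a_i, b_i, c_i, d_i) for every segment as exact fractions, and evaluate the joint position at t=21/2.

Δ: Δ0=2/3, Δ1=-1, Δ2=7/3, Δ3=1
row 1: diag=12, rhs=-10; c'=1/4, d'=-5/6
row 2: denom=12−3·1/4=45/4; d'=(20−3·-5/6)/(45/4)=2
row 3: denom=10−3·4/15=46/5; d'=(-8−3·2)/(46/5)=-35/23
back: M3=-35/23
back: M2=2−4/15·-35/23=166/69
back: M1=-5/6−1/4·166/69=-33/23
M: M0=0, M1=-33/23, M2=166/69, M3=-35/23, M4=0
seg 0: a=-3, c=M0/2=0, d=(M1−M0)/(6·3)=-11/138, b=Δ0−h0·(2M0+M1)/6=191/138
seg 1: a=-1, c=M1/2=-33/46, d=(M2−M1)/(6·3)=265/1242, b=Δ1−h1·(2M1+M2)/6=-53/69
seg 2: a=-4, c=M2/2=83/69, d=(M3−M2)/(6·3)=-271/1242, b=Δ2−h2·(2M2+M3)/6=95/138
seg 3: a=3, c=M3/2=-35/46, d=(M4−M3)/(6·2)=35/276, b=Δ3−h3·(2M3+M4)/6=139/69
t_q=21/2 → seg 3, τ=3/2; S=3+139/69·τ+-35/46·τ²+35/276·τ³=3487/736

  seg 0: a=-3 b=191/138 c=0 d=-11/138
  seg 1: a=-1 b=-53/69 c=-33/46 d=265/1242
  seg 2: a=-4 b=95/138 c=83/69 d=-271/1242
  seg 3: a=3 b=139/69 c=-35/46 d=35/276
S(21/2) = 3487/736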